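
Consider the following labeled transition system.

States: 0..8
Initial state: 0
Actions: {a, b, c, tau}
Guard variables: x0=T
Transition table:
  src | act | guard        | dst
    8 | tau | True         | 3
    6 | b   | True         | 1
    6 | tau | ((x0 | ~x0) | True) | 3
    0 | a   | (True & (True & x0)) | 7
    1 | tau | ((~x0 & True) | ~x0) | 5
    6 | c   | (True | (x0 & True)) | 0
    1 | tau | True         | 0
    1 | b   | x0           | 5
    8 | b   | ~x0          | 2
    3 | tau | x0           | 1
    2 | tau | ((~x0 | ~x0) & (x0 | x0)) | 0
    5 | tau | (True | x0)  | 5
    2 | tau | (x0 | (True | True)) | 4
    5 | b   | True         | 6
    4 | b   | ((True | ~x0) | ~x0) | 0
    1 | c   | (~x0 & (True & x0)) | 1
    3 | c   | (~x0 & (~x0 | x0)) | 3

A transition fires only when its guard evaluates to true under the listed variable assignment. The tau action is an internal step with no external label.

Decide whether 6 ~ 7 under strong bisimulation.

Answer: NOT BISIMILAR

Trace:
Bisimulation quotient by refinement:
  π0 = {{0,1,2,3,4,5,6,7,8}}
  π1 = {{0},{1,5},{2,3,8},{4},{6},{7}}
  π2 = {{0},{1},{2},{3},{4},{5},{6},{7},{8}}
Fixed point at round 3; 9 class(es).
[6]={6}  [7]={7}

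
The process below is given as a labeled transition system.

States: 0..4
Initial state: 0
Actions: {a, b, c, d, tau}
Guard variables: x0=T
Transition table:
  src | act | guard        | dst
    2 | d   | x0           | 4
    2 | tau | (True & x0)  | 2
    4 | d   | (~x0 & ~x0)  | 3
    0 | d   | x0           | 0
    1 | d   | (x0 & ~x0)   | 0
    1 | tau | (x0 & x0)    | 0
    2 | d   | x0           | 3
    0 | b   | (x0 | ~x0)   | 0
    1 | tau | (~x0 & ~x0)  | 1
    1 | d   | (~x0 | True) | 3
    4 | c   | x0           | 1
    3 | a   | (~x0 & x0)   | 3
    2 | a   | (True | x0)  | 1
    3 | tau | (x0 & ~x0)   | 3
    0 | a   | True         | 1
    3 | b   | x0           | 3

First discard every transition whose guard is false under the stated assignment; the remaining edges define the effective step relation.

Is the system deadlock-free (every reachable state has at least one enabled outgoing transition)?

R = {0,1,3}
  0: a→1  b→0  d→0  [3 exit(s)]
  1: d→3  tau→0  [2 exit(s)]
  3: b→3  [1 exit(s)]

Answer: DEADLOCK-FREE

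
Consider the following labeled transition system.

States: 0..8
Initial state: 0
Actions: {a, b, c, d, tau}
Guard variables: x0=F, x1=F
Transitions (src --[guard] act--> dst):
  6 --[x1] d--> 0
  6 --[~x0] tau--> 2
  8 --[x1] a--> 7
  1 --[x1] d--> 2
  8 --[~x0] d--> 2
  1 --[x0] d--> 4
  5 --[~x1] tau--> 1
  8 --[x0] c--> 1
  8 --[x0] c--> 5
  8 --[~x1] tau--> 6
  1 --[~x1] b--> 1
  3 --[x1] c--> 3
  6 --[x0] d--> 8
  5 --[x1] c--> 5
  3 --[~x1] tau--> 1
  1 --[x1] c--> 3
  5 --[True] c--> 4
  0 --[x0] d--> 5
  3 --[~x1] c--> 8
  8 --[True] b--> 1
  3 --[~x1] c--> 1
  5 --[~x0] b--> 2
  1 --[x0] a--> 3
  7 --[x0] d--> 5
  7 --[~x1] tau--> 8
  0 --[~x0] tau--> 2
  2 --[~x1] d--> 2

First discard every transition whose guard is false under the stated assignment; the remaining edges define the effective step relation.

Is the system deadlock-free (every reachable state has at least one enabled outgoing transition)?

Answer: DEADLOCK-FREE

Analysis:
R = {0,2}
  0: tau→2  [1 out]
  2: d→2  [1 out]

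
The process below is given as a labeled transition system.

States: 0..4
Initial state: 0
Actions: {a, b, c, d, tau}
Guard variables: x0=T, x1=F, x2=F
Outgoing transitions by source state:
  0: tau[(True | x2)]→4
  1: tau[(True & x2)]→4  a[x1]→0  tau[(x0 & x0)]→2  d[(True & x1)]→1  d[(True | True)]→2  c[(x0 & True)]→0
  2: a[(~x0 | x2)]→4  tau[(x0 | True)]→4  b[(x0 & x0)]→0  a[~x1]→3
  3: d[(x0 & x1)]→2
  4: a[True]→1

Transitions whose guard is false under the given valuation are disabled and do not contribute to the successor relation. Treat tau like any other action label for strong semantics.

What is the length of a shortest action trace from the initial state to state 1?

Layered search for 1:
  depth 0: {0}
  depth 1: {4}
  depth 2: {1}
depth(1)=2, e.g. tau·a

Answer: 2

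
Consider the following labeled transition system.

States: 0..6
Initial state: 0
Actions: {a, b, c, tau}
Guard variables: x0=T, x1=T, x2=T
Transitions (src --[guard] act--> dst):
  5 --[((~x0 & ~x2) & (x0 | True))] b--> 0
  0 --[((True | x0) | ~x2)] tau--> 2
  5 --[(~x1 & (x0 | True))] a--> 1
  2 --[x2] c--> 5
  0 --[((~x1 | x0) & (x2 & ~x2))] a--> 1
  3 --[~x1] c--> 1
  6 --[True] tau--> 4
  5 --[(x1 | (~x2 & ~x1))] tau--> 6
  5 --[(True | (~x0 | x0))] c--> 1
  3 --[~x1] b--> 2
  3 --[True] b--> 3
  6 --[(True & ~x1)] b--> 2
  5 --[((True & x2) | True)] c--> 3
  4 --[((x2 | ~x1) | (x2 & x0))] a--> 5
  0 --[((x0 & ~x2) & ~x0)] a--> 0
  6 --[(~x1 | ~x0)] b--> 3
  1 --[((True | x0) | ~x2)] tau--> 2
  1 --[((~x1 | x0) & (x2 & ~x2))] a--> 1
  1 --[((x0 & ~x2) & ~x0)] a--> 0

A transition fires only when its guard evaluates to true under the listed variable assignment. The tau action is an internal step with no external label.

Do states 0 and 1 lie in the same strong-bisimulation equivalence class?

Bisimulation quotient by refinement:
  π0 = {{0,1,2,3,4,5,6}}
  π1 = {{0,1,6},{2},{3},{4},{5}}
  π2 = {{0,1},{2},{3},{4},{5},{6}}
stable after 3 split(s): 6 block(s)
0∈{0,1}, 1∈{0,1}

Answer: BISIMILAR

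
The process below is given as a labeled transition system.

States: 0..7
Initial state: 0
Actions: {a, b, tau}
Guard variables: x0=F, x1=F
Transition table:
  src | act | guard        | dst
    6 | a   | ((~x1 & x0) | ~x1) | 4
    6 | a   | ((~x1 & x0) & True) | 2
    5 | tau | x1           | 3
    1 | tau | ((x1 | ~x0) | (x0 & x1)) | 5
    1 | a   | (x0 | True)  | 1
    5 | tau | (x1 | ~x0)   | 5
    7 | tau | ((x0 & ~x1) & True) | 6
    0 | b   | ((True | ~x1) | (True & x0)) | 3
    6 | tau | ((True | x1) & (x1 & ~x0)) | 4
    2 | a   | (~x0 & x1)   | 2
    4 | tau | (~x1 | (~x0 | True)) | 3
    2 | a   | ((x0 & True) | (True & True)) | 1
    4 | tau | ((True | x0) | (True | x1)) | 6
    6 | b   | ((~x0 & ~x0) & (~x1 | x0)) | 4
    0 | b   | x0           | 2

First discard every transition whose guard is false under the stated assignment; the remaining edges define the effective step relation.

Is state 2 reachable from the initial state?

Answer: UNREACHABLE

Working:
9 transition(s) survive guard evaluation.
depth 0: {0}
depth 1: {3}  cumulative {0,3}
Reachable = {0,3}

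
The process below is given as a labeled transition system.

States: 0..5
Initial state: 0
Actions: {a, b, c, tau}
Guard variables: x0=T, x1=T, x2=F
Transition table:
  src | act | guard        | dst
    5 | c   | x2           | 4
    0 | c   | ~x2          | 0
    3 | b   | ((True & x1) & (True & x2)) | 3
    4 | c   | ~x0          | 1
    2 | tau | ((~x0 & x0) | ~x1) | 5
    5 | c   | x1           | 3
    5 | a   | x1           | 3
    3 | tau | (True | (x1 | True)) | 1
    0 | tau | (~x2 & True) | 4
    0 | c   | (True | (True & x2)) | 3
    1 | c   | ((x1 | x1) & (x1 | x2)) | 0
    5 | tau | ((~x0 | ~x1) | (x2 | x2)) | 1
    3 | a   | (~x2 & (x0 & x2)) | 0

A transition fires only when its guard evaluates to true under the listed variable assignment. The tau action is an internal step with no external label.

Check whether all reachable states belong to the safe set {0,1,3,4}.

Inv-set: {0,1,3,4}
R = {0,1,3,4}
  0: ✓
  1: ✓
  3: ✓
  4: ✓

Answer: INVARIANT HOLDS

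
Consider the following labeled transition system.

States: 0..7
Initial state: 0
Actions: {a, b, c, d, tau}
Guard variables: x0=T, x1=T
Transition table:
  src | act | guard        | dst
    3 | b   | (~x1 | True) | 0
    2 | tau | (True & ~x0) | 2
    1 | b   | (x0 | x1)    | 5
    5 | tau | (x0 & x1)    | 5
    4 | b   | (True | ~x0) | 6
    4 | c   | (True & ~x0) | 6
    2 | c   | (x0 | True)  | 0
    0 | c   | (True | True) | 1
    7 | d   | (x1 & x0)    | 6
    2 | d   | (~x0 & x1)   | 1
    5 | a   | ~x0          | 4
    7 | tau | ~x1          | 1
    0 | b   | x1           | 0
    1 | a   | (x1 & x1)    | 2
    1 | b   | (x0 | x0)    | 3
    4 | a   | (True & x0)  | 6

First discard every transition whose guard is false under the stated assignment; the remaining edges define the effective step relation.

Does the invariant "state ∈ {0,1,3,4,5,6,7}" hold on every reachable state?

Inv-set: {0,1,3,4,5,6,7}
Reach set: {0,1,2,3,5}
  0: ✓
  1: ✓
  2: outside
  3: ✓
  5: ✓
reach 2 via c·a — violates

Answer: INVARIANT VIOLATED at state 2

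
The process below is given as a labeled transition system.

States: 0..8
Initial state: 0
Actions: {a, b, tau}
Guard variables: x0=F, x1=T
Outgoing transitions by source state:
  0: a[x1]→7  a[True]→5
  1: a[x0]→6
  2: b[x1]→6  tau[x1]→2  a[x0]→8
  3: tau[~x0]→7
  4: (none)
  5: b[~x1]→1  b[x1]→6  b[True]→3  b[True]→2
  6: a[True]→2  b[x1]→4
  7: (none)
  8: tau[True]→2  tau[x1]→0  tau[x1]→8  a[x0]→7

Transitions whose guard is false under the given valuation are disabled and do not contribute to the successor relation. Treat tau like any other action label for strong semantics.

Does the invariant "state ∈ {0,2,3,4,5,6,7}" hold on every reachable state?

Answer: INVARIANT HOLDS

Working:
Safe = {0,2,3,4,5,6,7}
Reachable = {0,2,3,4,5,6,7}
  0: ✓
  2: ✓
  3: ✓
  4: ✓
  5: ✓
  6: ✓
  7: ✓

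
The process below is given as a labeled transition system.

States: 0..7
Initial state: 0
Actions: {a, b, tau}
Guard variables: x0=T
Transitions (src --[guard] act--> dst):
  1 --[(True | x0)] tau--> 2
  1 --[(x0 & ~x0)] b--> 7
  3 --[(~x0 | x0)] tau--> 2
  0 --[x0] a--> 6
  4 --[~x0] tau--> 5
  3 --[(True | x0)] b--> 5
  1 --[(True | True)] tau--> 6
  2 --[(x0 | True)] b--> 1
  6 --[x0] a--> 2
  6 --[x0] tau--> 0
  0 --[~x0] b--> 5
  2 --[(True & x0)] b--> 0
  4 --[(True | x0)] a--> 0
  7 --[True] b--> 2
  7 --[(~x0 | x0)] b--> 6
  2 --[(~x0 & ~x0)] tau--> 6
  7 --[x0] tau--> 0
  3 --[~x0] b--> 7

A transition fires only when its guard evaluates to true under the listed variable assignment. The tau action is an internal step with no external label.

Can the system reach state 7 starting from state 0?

Answer: UNREACHABLE

Working:
After dropping false guards: 13 live edges.
depth 0: {0}
depth 1: {6}  total {0,6}
depth 2: {2}  total {0,2,6}
depth 3: {1}  total {0,1,2,6}
Reachable = {0,1,2,6}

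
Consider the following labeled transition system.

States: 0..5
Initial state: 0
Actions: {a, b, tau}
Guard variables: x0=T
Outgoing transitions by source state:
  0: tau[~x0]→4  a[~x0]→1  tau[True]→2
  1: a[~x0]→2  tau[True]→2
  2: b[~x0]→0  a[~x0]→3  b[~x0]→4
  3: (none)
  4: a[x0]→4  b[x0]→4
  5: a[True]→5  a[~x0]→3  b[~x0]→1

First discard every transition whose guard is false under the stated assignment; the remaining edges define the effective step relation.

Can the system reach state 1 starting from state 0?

Guard filter leaves 5 enabled edge(s).
L0 = {0}
L1 = {2}  total {0,2}
R = {0,2}

Answer: UNREACHABLE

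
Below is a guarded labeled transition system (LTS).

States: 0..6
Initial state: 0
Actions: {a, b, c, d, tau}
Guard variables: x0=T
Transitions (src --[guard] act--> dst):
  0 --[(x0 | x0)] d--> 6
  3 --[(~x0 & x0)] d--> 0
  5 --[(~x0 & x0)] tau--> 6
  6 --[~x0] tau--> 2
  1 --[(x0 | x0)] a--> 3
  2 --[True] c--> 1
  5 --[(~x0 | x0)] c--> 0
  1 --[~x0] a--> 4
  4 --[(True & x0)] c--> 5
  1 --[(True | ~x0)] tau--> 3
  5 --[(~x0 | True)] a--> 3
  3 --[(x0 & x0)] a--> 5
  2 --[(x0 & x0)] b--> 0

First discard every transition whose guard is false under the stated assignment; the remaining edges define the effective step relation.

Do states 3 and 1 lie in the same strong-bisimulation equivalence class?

Answer: NOT BISIMILAR

Analysis:
Refine partition for ~:
  round 0: {{0,1,2,3,4,5,6}}
  round 1: {{0},{1},{2},{3},{4},{5},{6}}
Fixed point at round 2; 7 class(es).
class of 3: {3}; class of 1: {1}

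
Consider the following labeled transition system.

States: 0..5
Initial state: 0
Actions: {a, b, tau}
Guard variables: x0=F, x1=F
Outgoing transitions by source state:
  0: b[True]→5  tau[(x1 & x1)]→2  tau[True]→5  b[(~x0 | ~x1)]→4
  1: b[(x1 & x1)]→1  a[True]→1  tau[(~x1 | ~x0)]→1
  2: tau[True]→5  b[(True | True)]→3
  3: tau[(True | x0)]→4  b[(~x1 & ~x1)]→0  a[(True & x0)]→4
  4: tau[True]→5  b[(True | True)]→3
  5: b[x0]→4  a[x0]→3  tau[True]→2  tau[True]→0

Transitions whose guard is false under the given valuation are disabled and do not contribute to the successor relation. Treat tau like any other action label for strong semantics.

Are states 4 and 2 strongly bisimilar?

Answer: BISIMILAR

Trace:
Compute ~ classes (split until stable):
  round 0: {{0,1,2,3,4,5}}
  round 1: {{0,2,3,4},{1},{5}}
  round 2: {{0},{1},{2,4},{3},{5}}
stable after 3 split(s): 5 block(s)
4∈{2,4}, 2∈{2,4}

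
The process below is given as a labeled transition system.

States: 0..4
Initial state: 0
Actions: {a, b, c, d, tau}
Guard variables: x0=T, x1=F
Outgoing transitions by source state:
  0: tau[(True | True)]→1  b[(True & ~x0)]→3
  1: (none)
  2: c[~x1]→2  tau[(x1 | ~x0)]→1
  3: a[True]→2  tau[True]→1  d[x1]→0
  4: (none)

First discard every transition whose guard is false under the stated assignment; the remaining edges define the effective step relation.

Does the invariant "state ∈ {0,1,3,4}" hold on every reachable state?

Answer: INVARIANT HOLDS

Analysis:
Allowed set {0,1,3,4}
R = {0,1}
  0: ✓
  1: ✓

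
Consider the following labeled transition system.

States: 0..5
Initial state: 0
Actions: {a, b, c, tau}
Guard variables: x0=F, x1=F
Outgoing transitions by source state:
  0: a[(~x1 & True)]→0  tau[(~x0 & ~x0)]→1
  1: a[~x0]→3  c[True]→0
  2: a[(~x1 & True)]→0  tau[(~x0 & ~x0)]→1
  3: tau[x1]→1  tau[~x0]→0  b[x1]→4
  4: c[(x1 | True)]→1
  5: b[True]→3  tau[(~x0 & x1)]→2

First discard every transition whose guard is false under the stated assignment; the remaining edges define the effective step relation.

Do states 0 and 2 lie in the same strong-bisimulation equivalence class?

Refine partition for ~:
  P[0] = {{0,1,2,3,4,5}}
  P[1] = {{0,2},{1},{3},{4},{5}}
5 equivalence class(es) (converged in 2)
[0]={0,2}  [2]={0,2}

Answer: BISIMILAR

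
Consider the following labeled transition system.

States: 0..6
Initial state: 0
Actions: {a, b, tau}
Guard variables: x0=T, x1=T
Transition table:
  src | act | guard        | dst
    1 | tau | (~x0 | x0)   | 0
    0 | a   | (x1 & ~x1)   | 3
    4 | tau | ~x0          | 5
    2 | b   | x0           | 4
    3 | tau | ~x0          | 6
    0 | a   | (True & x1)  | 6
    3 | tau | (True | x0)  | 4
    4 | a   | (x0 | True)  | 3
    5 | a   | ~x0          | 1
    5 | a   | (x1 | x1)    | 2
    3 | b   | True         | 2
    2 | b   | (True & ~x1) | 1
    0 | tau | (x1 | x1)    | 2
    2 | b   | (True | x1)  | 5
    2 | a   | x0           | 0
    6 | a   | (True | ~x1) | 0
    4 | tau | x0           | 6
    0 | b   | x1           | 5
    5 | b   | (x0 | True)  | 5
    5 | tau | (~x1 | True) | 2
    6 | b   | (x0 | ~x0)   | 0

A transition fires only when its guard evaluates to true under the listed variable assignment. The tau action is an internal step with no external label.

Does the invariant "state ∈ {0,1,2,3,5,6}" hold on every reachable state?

Answer: INVARIANT VIOLATED at state 4

Trace:
Allowed set {0,1,2,3,5,6}
R = {0,2,3,4,5,6}
  0: ✓
  2: ✓
  3: ✓
  4: outside
  5: ✓
  6: ✓
counterexample path to 4: tau·b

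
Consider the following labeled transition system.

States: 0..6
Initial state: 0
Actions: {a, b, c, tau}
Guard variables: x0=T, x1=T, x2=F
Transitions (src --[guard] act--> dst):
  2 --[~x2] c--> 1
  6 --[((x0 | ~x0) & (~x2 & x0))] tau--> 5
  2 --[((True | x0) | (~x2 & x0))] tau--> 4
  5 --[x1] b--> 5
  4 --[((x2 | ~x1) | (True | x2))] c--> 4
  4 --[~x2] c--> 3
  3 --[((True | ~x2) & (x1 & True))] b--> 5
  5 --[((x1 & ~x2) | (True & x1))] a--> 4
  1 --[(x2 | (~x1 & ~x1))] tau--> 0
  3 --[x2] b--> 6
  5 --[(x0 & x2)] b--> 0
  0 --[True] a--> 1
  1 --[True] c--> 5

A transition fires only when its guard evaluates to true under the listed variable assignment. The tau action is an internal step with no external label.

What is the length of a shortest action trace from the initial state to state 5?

Breadth-first toward 5:
  Layer 0: {0}
  Layer 1: {1}
  Layer 2: {5}
5 enters at depth 2; path a·c

Answer: 2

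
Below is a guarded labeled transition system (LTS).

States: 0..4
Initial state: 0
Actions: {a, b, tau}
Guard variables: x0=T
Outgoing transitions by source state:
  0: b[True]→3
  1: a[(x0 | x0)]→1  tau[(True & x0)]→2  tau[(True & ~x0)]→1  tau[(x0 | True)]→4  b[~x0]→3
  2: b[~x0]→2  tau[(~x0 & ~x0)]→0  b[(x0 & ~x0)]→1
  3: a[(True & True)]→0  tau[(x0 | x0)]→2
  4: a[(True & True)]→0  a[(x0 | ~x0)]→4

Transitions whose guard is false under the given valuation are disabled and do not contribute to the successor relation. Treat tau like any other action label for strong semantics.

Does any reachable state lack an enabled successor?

Answer: DEADLOCK at state 2

Trace:
Reach set: {0,2,3}
  0: b→3  [1 exit(s)]
  2: ∅  [deadlock]
  3: a→0  tau→2  [2 exit(s)]
trace reaching 2: b·tau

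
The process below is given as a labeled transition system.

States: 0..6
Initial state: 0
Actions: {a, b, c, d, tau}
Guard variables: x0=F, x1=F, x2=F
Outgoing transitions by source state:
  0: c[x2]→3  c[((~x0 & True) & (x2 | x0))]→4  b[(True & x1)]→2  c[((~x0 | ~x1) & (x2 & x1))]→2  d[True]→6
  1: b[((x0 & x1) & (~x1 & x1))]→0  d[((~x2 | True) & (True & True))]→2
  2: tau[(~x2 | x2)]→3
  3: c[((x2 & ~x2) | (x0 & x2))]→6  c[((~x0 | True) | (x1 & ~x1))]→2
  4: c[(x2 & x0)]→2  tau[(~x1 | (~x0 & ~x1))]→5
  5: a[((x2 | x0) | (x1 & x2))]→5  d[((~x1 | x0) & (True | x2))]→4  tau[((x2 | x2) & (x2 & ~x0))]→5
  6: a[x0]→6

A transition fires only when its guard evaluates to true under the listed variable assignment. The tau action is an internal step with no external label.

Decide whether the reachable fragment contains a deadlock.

Reachable = {0,6}
  0: d→6  [1 exit(s)]
  6: ∅  [no exit]
witness 6: d

Answer: DEADLOCK at state 6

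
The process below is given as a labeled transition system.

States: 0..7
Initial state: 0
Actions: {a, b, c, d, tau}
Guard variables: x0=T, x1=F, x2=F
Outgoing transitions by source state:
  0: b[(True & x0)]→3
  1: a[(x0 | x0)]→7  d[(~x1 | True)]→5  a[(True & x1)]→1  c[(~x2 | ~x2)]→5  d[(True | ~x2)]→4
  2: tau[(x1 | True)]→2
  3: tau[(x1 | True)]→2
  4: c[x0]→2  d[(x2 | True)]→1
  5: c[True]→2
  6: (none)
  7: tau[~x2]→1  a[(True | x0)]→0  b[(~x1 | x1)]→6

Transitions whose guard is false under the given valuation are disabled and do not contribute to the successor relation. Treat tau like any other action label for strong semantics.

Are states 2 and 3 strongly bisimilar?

Bisimulation quotient by refinement:
  P[0] = {{0,1,2,3,4,5,6,7}}
  P[1] = {{0},{1},{2,3},{4},{5},{6},{7}}
stable after 2 split(s): 7 block(s)
2∈{2,3}, 3∈{2,3}

Answer: BISIMILAR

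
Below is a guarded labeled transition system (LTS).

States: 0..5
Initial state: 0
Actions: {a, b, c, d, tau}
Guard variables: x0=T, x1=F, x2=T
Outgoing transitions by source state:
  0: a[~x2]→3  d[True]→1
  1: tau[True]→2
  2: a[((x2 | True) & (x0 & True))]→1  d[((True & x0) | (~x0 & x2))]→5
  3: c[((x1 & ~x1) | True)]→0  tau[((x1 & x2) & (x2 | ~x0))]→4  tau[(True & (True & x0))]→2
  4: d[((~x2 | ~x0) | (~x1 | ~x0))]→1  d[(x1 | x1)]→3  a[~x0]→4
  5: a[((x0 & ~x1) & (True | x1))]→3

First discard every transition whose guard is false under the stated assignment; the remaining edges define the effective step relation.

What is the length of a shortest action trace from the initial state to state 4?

Layered search for 4:
  L0 = {0}
  L1 = {1}
  L2 = {2}
  L3 = {5}
  L4 = {3}
4 never appears.

Answer: UNREACHABLE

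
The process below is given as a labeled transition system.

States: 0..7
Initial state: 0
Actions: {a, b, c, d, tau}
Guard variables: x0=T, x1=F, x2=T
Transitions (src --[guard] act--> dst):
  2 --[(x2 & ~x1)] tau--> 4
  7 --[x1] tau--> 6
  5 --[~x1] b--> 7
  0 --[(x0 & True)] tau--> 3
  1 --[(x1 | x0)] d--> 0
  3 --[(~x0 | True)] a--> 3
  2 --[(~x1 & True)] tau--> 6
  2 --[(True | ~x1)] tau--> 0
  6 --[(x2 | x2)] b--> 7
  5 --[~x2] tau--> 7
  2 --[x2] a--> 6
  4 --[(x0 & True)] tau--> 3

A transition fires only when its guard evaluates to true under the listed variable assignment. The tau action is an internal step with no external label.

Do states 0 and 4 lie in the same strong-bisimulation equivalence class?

Bisimulation quotient by refinement:
  π0 = {{0,1,2,3,4,5,6,7}}
  π1 = {{0,4},{1},{2},{3},{5,6},{7}}
6 equivalence class(es) (converged in 2)
0∈{0,4}, 4∈{0,4}

Answer: BISIMILAR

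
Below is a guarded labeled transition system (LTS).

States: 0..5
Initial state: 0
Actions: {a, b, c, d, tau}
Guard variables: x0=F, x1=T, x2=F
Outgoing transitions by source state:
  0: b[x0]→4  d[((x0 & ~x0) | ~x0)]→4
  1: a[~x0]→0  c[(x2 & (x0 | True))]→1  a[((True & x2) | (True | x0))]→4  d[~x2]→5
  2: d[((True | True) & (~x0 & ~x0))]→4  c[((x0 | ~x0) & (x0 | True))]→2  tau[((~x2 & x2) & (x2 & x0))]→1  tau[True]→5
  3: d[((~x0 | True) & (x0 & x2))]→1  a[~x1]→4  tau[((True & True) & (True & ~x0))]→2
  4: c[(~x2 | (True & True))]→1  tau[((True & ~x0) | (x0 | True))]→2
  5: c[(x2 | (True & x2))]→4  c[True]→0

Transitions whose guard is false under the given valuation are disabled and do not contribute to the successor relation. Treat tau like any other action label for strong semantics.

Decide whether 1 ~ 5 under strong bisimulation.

Compute ~ classes (split until stable):
  round 0: {{0,1,2,3,4,5}}
  round 1: {{0},{1},{2},{3},{4},{5}}
stable after 2 split(s): 6 block(s)
class of 1: {1}; class of 5: {5}

Answer: NOT BISIMILAR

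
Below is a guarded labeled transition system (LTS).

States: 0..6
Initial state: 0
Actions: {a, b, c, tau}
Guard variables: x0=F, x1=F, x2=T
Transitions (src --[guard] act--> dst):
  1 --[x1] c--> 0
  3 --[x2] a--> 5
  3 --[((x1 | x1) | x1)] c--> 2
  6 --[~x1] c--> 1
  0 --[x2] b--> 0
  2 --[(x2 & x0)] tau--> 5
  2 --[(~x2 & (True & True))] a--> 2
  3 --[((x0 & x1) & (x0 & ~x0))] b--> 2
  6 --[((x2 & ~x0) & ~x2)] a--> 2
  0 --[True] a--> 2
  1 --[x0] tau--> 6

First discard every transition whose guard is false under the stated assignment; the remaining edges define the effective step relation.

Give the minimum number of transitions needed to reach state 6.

Answer: UNREACHABLE

Trace:
BFS to 6:
  L0 = {0}
  L1 = {2}
6 never appears.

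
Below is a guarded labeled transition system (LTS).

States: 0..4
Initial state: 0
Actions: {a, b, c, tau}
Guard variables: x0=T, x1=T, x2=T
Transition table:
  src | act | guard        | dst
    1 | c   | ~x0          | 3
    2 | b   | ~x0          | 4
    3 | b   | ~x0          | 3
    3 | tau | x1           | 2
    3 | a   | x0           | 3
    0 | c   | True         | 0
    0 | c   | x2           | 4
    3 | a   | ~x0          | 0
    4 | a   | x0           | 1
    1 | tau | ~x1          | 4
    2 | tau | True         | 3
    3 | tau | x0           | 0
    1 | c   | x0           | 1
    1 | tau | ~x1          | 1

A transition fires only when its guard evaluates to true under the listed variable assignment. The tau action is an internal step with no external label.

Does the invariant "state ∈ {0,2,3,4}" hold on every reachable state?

Safe = {0,2,3,4}
R = {0,1,4}
  0: ✓
  1: VIOLATES
  4: ✓
witness against invariant: c·a → 1

Answer: INVARIANT VIOLATED at state 1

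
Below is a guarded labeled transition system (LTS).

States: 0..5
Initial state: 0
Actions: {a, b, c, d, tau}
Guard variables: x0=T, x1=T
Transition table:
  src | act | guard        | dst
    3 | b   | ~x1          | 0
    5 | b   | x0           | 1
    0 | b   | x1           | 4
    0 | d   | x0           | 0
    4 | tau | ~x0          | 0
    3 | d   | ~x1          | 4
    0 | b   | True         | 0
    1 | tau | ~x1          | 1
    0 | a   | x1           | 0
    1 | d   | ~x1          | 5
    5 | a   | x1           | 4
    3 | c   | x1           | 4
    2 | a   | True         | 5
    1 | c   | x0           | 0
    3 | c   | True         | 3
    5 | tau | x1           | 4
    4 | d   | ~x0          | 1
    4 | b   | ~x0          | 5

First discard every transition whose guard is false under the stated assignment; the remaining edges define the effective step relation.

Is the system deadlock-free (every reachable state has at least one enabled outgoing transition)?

Reachable = {0,4}
  0: a→0  b→0  b→4  d→0  [4 out]
  4: ∅  [no exit]
Path to 4: b

Answer: DEADLOCK at state 4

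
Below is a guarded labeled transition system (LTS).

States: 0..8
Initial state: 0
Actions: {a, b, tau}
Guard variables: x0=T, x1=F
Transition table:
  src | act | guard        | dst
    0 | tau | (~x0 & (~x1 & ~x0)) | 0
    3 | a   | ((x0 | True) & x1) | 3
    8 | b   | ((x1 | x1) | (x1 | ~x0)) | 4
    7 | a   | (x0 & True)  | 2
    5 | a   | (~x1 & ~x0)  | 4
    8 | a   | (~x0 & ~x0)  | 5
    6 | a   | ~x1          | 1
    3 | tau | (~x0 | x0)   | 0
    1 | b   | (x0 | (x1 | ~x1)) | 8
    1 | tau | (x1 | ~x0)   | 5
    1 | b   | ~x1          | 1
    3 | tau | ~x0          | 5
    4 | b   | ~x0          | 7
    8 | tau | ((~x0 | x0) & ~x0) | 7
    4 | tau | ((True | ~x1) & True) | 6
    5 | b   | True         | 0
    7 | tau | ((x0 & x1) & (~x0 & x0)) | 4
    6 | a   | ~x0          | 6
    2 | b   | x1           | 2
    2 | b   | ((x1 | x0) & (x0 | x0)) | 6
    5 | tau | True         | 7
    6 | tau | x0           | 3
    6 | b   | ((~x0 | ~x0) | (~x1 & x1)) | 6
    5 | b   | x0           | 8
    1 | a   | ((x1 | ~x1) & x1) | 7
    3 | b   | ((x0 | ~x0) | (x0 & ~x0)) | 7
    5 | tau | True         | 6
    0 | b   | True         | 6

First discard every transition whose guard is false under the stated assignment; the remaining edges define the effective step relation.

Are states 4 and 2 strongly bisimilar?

Answer: NOT BISIMILAR

Working:
Compute ~ classes (split until stable):
  π0 = {{0,1,2,3,4,5,6,7,8}}
  π1 = {{0,1,2},{3,5},{4},{6},{7},{8}}
  π2 = {{0,2},{1},{3},{4},{5},{6},{7},{8}}
Fixed point at round 3; 8 class(es).
[4]={4}  [2]={0,2}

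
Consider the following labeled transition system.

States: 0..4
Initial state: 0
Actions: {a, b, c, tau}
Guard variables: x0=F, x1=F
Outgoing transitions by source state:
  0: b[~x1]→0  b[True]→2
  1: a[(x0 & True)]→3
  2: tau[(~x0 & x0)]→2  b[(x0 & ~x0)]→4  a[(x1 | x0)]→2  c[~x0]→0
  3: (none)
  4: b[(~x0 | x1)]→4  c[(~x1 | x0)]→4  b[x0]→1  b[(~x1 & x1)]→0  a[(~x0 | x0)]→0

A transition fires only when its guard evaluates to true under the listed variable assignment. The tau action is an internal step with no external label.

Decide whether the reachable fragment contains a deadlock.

Answer: DEADLOCK-FREE

Trace:
Reach set: {0,2}
  0: b→0  b→2  [deg 2]
  2: c→0  [deg 1]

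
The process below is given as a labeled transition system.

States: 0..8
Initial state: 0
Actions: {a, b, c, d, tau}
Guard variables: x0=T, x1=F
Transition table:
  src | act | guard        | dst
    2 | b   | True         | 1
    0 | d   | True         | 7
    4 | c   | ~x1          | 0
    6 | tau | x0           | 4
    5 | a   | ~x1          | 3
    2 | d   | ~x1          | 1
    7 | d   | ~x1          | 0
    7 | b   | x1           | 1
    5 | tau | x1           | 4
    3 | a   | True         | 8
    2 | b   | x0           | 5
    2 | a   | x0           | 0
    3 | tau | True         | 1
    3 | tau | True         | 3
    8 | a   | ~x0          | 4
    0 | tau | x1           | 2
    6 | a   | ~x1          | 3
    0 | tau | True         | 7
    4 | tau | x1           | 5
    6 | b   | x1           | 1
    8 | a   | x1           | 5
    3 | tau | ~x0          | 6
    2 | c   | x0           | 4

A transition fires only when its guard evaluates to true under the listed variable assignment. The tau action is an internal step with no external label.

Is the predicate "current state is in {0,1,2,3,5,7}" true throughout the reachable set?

Allowed set {0,1,2,3,5,7}
Reachable = {0,7}
  0: ✓
  7: ✓

Answer: INVARIANT HOLDS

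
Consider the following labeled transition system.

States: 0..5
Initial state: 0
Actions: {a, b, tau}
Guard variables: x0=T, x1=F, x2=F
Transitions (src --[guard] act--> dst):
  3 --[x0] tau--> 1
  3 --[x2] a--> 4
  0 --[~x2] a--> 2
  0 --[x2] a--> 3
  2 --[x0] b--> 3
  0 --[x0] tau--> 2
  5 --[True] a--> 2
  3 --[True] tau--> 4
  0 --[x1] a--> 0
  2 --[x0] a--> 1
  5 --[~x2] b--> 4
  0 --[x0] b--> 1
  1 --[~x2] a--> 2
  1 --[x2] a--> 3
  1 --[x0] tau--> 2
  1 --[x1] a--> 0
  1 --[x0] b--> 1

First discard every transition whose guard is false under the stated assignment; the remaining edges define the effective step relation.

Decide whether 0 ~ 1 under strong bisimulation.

Answer: BISIMILAR

Trace:
Refine partition for ~:
  round 0: {{0,1,2,3,4,5}}
  round 1: {{0,1},{2,5},{3},{4}}
  round 2: {{0,1},{2},{3},{4},{5}}
Fixed point at round 3; 5 class(es).
class of 0: {0,1}; class of 1: {0,1}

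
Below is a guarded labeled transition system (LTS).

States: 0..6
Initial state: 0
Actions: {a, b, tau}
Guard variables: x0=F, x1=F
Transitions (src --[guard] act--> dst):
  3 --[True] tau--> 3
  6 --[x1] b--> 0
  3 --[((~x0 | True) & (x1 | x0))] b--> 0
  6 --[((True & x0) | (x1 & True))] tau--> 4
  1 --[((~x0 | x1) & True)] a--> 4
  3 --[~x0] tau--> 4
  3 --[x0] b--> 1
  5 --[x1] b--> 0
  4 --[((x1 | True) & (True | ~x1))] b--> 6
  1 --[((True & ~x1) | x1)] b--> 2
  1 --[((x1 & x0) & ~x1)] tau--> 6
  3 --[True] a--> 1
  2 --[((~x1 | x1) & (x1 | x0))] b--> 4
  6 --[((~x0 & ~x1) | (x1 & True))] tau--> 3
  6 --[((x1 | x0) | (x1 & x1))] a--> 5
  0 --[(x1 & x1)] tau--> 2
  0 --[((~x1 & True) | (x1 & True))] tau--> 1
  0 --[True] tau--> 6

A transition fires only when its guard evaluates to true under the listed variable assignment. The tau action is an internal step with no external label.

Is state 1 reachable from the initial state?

Answer: REACHABLE

Analysis:
Guard filter leaves 9 enabled edge(s).
depth 0: {0}
depth 1: {1,6}  total {0,1,6}
depth 2: {2,3,4}  total {0,1,2,3,4,6}
Reachable = {0,1,2,3,4,6}
witness 1: tau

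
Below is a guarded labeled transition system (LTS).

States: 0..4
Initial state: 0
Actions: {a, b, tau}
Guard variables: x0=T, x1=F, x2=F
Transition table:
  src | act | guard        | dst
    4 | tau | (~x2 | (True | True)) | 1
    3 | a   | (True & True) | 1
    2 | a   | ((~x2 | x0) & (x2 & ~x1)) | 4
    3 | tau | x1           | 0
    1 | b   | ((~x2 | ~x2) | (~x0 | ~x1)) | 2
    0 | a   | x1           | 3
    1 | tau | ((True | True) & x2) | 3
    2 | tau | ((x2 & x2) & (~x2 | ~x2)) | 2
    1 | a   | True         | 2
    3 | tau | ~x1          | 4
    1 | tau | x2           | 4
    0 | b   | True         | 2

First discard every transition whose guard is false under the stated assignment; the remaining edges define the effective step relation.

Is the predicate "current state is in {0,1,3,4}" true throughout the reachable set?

Answer: INVARIANT VIOLATED at state 2

Trace:
Inv-set: {0,1,3,4}
Reachable = {0,2}
  0: ok
  2: ✗ unsafe
counterexample path to 2: b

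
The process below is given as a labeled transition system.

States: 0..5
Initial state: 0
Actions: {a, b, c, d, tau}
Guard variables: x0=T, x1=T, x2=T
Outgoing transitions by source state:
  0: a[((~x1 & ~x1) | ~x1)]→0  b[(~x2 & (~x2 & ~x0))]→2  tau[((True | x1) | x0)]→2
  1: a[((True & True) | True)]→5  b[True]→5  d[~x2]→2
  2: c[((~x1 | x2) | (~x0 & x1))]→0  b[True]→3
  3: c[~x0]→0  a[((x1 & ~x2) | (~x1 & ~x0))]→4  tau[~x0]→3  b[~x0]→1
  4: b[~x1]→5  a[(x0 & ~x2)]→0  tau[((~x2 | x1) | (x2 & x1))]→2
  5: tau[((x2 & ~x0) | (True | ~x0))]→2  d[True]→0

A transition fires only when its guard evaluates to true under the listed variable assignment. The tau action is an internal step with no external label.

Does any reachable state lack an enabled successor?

R = {0,2,3}
  0: tau→2  [1 out]
  2: b→3  c→0  [2 out]
  3: ∅  [no exit]
Path to 3: tau·b

Answer: DEADLOCK at state 3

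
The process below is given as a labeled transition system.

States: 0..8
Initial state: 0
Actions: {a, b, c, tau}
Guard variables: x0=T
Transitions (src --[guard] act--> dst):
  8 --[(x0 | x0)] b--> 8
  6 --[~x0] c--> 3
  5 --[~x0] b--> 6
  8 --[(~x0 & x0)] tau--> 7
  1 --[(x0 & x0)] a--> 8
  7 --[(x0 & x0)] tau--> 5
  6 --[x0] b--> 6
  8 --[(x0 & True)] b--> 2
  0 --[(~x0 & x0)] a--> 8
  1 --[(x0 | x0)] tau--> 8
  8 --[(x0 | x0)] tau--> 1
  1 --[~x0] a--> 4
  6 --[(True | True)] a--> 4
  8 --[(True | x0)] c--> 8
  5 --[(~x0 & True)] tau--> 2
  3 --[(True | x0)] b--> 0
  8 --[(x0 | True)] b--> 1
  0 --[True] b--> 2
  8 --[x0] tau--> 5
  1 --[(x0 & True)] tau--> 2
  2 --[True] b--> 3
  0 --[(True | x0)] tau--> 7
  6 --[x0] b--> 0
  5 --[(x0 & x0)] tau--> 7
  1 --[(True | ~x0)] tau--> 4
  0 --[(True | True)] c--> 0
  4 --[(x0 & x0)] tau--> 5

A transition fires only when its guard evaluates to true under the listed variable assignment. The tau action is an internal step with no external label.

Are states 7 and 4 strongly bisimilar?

Bisimulation quotient by refinement:
  round 0: {{0,1,2,3,4,5,6,7,8}}
  round 1: {{0,8},{1},{2,3},{4,5,7},{6}}
  round 2: {{0},{1},{2},{3},{4,5,7},{6},{8}}
stable after 3 split(s): 7 block(s)
7∈{4,5,7}, 4∈{4,5,7}

Answer: BISIMILAR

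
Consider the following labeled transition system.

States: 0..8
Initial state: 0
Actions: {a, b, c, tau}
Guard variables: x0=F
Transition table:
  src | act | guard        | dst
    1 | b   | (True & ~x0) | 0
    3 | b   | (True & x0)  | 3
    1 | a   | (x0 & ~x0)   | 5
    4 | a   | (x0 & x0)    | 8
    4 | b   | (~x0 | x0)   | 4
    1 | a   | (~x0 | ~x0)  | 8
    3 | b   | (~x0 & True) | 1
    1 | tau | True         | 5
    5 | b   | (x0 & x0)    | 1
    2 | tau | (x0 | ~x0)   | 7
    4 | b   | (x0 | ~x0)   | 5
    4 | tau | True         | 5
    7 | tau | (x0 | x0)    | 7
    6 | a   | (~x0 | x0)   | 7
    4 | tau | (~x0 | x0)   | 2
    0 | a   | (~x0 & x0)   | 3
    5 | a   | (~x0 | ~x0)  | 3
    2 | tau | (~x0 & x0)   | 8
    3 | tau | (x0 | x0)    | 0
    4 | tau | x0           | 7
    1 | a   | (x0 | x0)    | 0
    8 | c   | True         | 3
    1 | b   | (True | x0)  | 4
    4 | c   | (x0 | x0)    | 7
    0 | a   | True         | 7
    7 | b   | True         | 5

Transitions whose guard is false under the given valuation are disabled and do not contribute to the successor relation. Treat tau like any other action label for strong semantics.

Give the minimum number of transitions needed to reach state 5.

Answer: 2

Working:
BFS to 5:
  L0 = {0}
  L1 = {7}
  L2 = {5}
5 enters at depth 2; path a·b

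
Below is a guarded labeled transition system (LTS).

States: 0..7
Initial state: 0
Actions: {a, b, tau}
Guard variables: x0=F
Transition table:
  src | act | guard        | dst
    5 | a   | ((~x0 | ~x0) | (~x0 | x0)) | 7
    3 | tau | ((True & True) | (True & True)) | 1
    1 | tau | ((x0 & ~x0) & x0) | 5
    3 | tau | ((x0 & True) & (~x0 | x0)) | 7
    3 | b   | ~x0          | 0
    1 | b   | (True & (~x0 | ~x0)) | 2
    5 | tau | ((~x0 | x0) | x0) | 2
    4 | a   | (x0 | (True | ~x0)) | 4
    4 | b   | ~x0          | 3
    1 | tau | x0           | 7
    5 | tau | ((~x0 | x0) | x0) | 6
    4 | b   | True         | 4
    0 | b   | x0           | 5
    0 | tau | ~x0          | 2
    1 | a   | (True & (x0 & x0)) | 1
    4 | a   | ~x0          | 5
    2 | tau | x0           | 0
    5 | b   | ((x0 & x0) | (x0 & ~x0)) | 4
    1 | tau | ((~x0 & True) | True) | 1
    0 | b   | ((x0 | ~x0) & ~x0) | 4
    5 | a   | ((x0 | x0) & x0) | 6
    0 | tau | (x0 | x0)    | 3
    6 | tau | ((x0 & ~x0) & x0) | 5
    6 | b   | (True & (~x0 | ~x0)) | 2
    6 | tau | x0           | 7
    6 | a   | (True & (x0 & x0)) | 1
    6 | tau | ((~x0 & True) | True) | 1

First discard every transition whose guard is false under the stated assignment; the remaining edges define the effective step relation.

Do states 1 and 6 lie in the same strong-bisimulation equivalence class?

Bisimulation quotient by refinement:
  π0 = {{0,1,2,3,4,5,6,7}}
  π1 = {{0,1,3,6},{2,7},{4},{5}}
  π2 = {{0},{1,6},{2,7},{3},{4},{5}}
Fixed point at round 3; 6 class(es).
class of 1: {1,6}; class of 6: {1,6}

Answer: BISIMILAR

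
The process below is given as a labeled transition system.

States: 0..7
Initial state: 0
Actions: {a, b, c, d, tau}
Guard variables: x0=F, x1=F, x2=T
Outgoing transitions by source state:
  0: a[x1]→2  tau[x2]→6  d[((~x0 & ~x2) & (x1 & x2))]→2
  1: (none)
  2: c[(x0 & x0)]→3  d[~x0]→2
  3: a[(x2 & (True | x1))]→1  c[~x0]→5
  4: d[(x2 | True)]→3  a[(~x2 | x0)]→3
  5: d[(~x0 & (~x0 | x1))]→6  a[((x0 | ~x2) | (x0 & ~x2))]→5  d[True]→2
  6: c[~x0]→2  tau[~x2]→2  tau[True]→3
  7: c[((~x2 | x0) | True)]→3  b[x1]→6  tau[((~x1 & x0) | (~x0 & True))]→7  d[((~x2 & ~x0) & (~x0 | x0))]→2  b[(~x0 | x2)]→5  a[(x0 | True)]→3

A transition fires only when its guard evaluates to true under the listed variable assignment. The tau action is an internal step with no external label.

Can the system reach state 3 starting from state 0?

Answer: REACHABLE

Working:
Guard filter leaves 13 enabled edge(s).
L0 = {0}
L1 = {6}  now seen {0,6}
L2 = {2,3}  now seen {0,2,3,6}
L3 = {1,5}  now seen {0,1,2,3,5,6}
R = {0,1,2,3,5,6}
witness 3: tau·tau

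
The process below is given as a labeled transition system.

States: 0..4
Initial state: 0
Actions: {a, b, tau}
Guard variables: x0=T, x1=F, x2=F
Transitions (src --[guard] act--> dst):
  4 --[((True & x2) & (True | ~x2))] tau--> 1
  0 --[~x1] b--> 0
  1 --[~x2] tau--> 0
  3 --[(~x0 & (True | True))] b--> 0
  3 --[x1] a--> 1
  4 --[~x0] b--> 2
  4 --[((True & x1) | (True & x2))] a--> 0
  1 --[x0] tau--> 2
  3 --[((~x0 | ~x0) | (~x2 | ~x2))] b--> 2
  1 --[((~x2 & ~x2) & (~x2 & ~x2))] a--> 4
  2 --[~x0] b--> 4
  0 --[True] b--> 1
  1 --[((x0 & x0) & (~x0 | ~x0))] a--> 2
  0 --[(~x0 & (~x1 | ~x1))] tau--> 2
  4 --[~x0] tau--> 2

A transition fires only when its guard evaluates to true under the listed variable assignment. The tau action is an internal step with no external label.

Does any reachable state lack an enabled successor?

Answer: DEADLOCK at state 2

Analysis:
Reachable = {0,1,2,4}
  0: b→0  b→1  [2 exit(s)]
  1: a→4  tau→0  tau→2  [3 exit(s)]
  2: ∅  [no exit]
  4: ∅  [no exit]
witness 2: b·tau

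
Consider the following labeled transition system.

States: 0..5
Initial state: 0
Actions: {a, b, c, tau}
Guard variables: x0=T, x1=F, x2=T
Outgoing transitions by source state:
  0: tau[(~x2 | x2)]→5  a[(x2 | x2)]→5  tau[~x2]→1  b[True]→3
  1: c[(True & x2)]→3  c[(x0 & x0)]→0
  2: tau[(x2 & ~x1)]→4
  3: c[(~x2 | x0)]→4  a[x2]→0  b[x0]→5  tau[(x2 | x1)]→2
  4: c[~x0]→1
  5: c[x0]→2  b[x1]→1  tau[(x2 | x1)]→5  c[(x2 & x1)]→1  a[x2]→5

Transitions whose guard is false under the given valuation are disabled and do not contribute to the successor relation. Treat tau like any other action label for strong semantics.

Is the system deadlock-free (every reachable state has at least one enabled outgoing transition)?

Answer: DEADLOCK at state 4

Analysis:
Reachable = {0,2,3,4,5}
  0: a→5  b→3  tau→5  [deg 3]
  2: tau→4  [deg 1]
  3: a→0  b→5  c→4  tau→2  [deg 4]
  4: ∅  [deadlock]
  5: a→5  c→2  tau→5  [deg 3]
witness 4: b·c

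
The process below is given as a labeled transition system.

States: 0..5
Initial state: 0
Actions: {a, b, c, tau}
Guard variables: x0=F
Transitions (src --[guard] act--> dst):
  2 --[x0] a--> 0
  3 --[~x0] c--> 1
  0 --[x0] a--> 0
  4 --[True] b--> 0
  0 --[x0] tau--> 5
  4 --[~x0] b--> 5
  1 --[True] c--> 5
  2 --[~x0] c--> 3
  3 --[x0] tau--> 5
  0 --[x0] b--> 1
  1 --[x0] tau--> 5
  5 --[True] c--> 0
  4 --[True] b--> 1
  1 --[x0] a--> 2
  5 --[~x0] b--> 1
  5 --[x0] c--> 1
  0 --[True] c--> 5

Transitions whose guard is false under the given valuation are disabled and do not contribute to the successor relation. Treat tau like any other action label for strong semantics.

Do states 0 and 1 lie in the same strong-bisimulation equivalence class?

Refine partition for ~:
  P[0] = {{0,1,2,3,4,5}}
  P[1] = {{0,1,2,3},{4},{5}}
  P[2] = {{0,1},{2,3},{4},{5}}
  P[3] = {{0,1},{2},{3},{4},{5}}
stable after 4 split(s): 5 block(s)
class of 0: {0,1}; class of 1: {0,1}

Answer: BISIMILAR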